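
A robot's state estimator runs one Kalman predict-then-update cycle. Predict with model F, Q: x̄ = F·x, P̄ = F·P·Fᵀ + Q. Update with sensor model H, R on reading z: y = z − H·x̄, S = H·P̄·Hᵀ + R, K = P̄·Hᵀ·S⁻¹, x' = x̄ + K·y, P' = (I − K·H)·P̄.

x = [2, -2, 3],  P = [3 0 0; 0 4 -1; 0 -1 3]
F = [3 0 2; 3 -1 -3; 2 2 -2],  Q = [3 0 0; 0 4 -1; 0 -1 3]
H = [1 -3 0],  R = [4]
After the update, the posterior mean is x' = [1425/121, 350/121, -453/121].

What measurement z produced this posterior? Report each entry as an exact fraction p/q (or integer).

x̄ = F·x = [12, -1, -6]
P̄ = F·P·Fᵀ + Q = [42 11 2; 11 56 31; 2 31 51]
S = H·P̄·Hᵀ + R = [484]
K = P̄·Hᵀ·S⁻¹ = [9/484; -157/484; -91/484]
x' − x̄ = [-27/121, 471/121, 273/121] = K·y
y = (KᵀK)⁻¹·Kᵀ·(x' − x̄) = [-12]
z = y + H·x̄ = [-12] + [15] = [3]

z = [3]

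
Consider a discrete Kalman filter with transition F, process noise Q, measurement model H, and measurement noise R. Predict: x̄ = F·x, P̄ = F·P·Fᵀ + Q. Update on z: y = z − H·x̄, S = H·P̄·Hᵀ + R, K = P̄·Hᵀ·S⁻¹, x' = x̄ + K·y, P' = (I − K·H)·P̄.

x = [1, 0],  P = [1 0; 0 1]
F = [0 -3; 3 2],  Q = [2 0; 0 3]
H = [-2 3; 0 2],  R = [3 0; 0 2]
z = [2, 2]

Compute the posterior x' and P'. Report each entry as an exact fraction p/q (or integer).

x' = [304/493, 1585/1479]
P' = [711/493 274/493; 274/493 608/1479]

x̄ = F·x = [0, 3]
P̄ = F·P·Fᵀ + Q = [11 -6; -6 16]
y = z − H·x̄ = [-7, -4]
S = H·P̄·Hᵀ + R = [263 120; 120 66]
K = P̄·Hᵀ·S⁻¹ = [-200/493 274/493; 20/493 608/1479]
x' = x̄ + K·y = [304/493, 1585/1479]
P' = (I − K·H)·P̄ = [711/493 274/493; 274/493 608/1479]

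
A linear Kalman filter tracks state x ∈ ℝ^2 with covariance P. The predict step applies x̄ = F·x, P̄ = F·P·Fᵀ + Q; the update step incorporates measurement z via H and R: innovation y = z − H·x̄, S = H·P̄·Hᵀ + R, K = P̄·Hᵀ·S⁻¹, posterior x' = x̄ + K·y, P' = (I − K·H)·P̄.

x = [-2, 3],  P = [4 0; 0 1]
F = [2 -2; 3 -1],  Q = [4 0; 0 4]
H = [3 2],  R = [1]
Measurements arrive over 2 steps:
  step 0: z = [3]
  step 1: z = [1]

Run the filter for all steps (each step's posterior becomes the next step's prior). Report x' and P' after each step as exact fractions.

step 0: x' = [-202/231, 641/231], P' = [1256/693 -1822/693; -1822/693 2813/693]
step 1: x' = [-187630/747449, 643495/747449], P' = [992104/747449 -1409982/747449; -1409982/747449 2184401/747449]

step 0: x̄ = F·x = [-10, -9]
step 0: P̄ = F·P·Fᵀ + Q = [24 26; 26 41]
step 0: y = z − H·x̄ = [51]
step 0: S = H·P̄·Hᵀ + R = [693]
step 0: K = P̄·Hᵀ·S⁻¹ = [124/693; 160/693]
step 0: x' = x̄ + K·y = [-202/231, 641/231]
step 0: P' = (I − K·H)·P̄ = [1256/693 -1822/693; -1822/693 2813/693]
step 1: x̄ = F·x = [-562/77, -1247/231]
step 1: P̄ = F·P·Fᵀ + Q = [3736/77 3082/77; 3082/77 27821/693]
step 1: y = z − H·x̄ = [7783/231]
step 1: S = H·P̄·Hᵀ + R = [747449/693]
step 1: K = P̄·Hᵀ·S⁻¹ = [156348/747449; 138856/747449]
step 1: x' = x̄ + K·y = [-187630/747449, 643495/747449]
step 1: P' = (I − K·H)·P̄ = [992104/747449 -1409982/747449; -1409982/747449 2184401/747449]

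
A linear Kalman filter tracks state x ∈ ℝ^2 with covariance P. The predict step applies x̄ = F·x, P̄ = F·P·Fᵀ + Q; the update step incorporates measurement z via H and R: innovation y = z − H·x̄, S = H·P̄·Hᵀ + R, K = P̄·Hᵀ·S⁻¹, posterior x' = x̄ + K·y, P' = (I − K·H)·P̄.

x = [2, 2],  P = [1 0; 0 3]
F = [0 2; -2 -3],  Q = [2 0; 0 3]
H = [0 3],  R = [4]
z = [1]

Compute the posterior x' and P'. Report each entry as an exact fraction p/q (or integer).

x' = [-7/5, 1/5]
P' = [712/155 -36/155; -36/155 68/155]

x̄ = F·x = [4, -10]
P̄ = F·P·Fᵀ + Q = [14 -18; -18 34]
y = z − H·x̄ = [31]
S = H·P̄·Hᵀ + R = [310]
K = P̄·Hᵀ·S⁻¹ = [-27/155; 51/155]
x' = x̄ + K·y = [-7/5, 1/5]
P' = (I − K·H)·P̄ = [712/155 -36/155; -36/155 68/155]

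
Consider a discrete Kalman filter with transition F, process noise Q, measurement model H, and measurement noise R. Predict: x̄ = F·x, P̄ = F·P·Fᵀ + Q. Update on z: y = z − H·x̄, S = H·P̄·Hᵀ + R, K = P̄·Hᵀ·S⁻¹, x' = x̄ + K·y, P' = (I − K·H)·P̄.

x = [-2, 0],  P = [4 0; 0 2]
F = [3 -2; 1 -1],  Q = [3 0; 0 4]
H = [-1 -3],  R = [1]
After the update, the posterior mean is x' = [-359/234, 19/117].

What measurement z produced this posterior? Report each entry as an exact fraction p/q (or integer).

z = [1]

x̄ = F·x = [-6, -2]
P̄ = F·P·Fᵀ + Q = [47 16; 16 10]
S = H·P̄·Hᵀ + R = [234]
K = P̄·Hᵀ·S⁻¹ = [-95/234; -23/117]
x' − x̄ = [1045/234, 253/117] = K·y
y = (KᵀK)⁻¹·Kᵀ·(x' − x̄) = [-11]
z = y + H·x̄ = [-11] + [12] = [1]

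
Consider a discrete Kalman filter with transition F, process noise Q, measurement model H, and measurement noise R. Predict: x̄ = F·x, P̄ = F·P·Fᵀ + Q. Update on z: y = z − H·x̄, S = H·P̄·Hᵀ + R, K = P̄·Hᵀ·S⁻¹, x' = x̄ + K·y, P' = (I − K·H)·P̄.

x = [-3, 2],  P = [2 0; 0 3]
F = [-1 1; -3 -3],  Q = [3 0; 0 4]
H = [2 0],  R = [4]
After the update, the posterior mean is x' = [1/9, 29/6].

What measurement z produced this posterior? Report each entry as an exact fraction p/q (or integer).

x̄ = F·x = [5, 3]
P̄ = F·P·Fᵀ + Q = [8 -3; -3 49]
S = H·P̄·Hᵀ + R = [36]
K = P̄·Hᵀ·S⁻¹ = [4/9; -1/6]
x' − x̄ = [-44/9, 11/6] = K·y
y = (KᵀK)⁻¹·Kᵀ·(x' − x̄) = [-11]
z = y + H·x̄ = [-11] + [10] = [-1]

z = [-1]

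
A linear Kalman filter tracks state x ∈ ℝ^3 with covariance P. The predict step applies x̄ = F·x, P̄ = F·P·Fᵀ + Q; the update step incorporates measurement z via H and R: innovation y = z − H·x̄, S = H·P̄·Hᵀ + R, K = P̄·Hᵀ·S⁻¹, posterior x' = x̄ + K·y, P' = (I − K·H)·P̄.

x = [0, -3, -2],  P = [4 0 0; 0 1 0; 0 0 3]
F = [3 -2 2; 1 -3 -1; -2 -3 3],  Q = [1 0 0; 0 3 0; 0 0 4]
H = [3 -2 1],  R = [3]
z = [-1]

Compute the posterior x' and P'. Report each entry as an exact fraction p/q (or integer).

x̄ = F·x = [2, 11, 3]
P̄ = F·P·Fᵀ + Q = [53 12 0; 12 19 -8; 0 -8 56]
y = z − H·x̄ = [12]
S = H·P̄·Hᵀ + R = [500]
K = P̄·Hᵀ·S⁻¹ = [27/100; -1/50; 18/125]
x' = x̄ + K·y = [131/25, 269/25, 591/125]
P' = (I − K·H)·P̄ = [331/20 147/10 -486/25; 147/10 94/5 -164/25; -486/25 -164/25 5704/125]

x' = [131/25, 269/25, 591/125]
P' = [331/20 147/10 -486/25; 147/10 94/5 -164/25; -486/25 -164/25 5704/125]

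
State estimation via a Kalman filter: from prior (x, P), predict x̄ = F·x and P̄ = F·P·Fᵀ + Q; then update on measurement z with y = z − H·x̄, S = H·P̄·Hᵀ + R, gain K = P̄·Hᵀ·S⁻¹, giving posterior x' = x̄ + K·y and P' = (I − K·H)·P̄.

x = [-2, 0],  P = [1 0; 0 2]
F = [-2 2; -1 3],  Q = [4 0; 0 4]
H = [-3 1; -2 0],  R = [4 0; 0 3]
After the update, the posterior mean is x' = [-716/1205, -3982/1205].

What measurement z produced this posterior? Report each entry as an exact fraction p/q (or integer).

x̄ = F·x = [4, 2]
P̄ = F·P·Fᵀ + Q = [16 14; 14 23]
S = H·P̄·Hᵀ + R = [87 68; 68 67]
K = P̄·Hᵀ·S⁻¹ = [-102/1205 -472/1205; 631/1205 -1144/1205]
x' − x̄ = [-5536/1205, -6392/1205] = K·y
y = (KᵀK)⁻¹·Kᵀ·(x' − x̄) = [8, 10]
z = y + H·x̄ = [8, 10] + [-10, -8] = [-2, 2]

z = [-2, 2]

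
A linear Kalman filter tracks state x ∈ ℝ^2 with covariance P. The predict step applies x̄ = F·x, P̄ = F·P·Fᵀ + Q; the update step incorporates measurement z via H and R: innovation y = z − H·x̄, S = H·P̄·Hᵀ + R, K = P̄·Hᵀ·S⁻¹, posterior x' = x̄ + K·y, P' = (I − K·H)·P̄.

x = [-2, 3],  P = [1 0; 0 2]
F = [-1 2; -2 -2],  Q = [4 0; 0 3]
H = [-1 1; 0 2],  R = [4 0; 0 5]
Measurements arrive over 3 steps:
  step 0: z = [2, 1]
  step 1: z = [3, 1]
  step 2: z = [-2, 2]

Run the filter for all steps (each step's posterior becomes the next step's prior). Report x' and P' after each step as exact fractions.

step 0: x̄ = F·x = [8, -2]
step 0: P̄ = F·P·Fᵀ + Q = [13 -6; -6 15]
step 0: y = z − H·x̄ = [12, 5]
step 0: S = H·P̄·Hᵀ + R = [44 42; 42 65]
step 0: K = P̄·Hᵀ·S⁻¹ = [-731/1096 135/548; 105/1096 219/548]
step 0: x' = x̄ + K·y = [673/548, 629/548]
step 0: P' = (I − K·H)·P̄ = [3599/1096 675/1096; 675/1096 1095/1096]
step 1: x̄ = F·x = [585/548, -651/137]
step 1: P̄ = F·P·Fᵀ + Q = [9663/1096 367/274; 367/274 3433/137]
step 1: y = z − H·x̄ = [4833/548, 1439/137]
step 1: S = H·P̄·Hᵀ + R = [38575/1096 6499/137; 6499/137 14417/137]
step 1: K = P̄·Hᵀ·S⁻¹ = [-333889/530997 164030/530997; 129980/1592991 700058/1592991]
step 1: x' = x̄ + K·y = [-654919/530997, 929888/1592991]
step 1: P' = (I − K·H)·P̄ = [581877/176999 410075/530997; 410075/530997 1750145/1592991]
step 2: x̄ = F·x = [3824533/1592991, 2069738/1592991]
step 2: P̄ = F·P·Fᵀ + Q = [13688537/1592991 1012756/1592991; 1012756/1592991 42568925/1592991]
step 2: y = z − H·x̄ = [-1431187/1592991, -953494/1592991]
step 2: S = H·P̄·Hᵀ + R = [60603914/1592991 83112338/1592991; 83112338/1592991 178240655/1592991]
step 2: K = P̄·Hᵀ·S⁻¹ = [-1523978821/2444722286 369201003/1222361143; 207780845/2444722286 535425679/1222361143]
step 2: x' = x̄ + K·y = [6796622111/2444722286, 2348733311/2444722286]
step 2: P' = (I − K·H)·P̄ = [7941920299/2444722286 1846005015/2444722286; 1846005015/2444722286 2677128395/2444722286]

step 0: x' = [673/548, 629/548], P' = [3599/1096 675/1096; 675/1096 1095/1096]
step 1: x' = [-654919/530997, 929888/1592991], P' = [581877/176999 410075/530997; 410075/530997 1750145/1592991]
step 2: x' = [6796622111/2444722286, 2348733311/2444722286], P' = [7941920299/2444722286 1846005015/2444722286; 1846005015/2444722286 2677128395/2444722286]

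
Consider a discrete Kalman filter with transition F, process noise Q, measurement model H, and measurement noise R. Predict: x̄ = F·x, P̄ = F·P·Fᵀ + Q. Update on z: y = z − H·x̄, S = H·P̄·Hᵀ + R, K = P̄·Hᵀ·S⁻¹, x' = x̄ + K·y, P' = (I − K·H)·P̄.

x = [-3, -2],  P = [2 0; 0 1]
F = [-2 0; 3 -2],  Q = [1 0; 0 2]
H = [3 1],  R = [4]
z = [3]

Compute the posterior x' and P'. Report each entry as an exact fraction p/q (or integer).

x̄ = F·x = [6, -5]
P̄ = F·P·Fᵀ + Q = [9 -12; -12 24]
y = z − H·x̄ = [-10]
S = H·P̄·Hᵀ + R = [37]
K = P̄·Hᵀ·S⁻¹ = [15/37; -12/37]
x' = x̄ + K·y = [72/37, -65/37]
P' = (I − K·H)·P̄ = [108/37 -264/37; -264/37 744/37]

x' = [72/37, -65/37]
P' = [108/37 -264/37; -264/37 744/37]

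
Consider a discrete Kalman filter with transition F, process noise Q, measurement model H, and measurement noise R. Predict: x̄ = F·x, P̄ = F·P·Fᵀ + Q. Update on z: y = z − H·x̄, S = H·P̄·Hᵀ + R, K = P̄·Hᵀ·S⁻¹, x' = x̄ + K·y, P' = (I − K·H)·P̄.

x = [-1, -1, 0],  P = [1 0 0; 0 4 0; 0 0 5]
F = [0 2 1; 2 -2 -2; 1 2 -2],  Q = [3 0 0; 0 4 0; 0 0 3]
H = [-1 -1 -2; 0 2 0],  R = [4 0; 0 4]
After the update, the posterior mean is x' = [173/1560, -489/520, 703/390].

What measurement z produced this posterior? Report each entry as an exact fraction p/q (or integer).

x̄ = F·x = [-2, 0, -3]
P̄ = F·P·Fᵀ + Q = [24 -26 6; -26 44 6; 6 6 40]
S = H·P̄·Hᵀ + R = [228 -60; -60 180]
K = P̄·Hᵀ·S⁻¹ = [-41/312 -173/520; -1/312 761/1560; -11/26 -29/390]
x' − x̄ = [3293/1560, -489/520, 1873/390] = K·y
y = (KᵀK)⁻¹·Kᵀ·(x' − x̄) = [-11, -2]
z = y + H·x̄ = [-11, -2] + [8, 0] = [-3, -2]

z = [-3, -2]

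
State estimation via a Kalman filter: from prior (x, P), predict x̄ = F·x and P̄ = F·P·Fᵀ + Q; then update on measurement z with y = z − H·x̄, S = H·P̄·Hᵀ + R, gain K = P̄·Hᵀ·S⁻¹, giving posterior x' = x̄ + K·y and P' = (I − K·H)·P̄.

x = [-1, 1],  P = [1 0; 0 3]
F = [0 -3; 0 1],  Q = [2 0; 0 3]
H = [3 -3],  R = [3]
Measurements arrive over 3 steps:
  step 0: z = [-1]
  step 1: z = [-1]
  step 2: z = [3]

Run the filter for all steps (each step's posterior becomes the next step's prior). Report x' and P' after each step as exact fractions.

step 0: x' = [-31/80, -1/32], P' = [77/40 27/16; 27/16 57/32]
step 1: x' = [-181/812, 43/406], P' = [382/203 1341/812; 1341/812 711/406]
step 2: x' = [3375/5078, -6523/20312], P' = [9547/5078 8379/5078; 8379/5078 35547/20312]

step 0: x̄ = F·x = [-3, 1]
step 0: P̄ = F·P·Fᵀ + Q = [29 -9; -9 6]
step 0: y = z − H·x̄ = [11]
step 0: S = H·P̄·Hᵀ + R = [480]
step 0: K = P̄·Hᵀ·S⁻¹ = [19/80; -3/32]
step 0: x' = x̄ + K·y = [-31/80, -1/32]
step 0: P' = (I − K·H)·P̄ = [77/40 27/16; 27/16 57/32]
step 1: x̄ = F·x = [3/32, -1/32]
step 1: P̄ = F·P·Fᵀ + Q = [577/32 -171/32; -171/32 153/32]
step 1: y = z − H·x̄ = [-11/8]
step 1: S = H·P̄·Hᵀ + R = [609/2]
step 1: K = P̄·Hᵀ·S⁻¹ = [187/812; -81/812]
step 1: x' = x̄ + K·y = [-181/812, 43/406]
step 1: P' = (I − K·H)·P̄ = [382/203 1341/812; 1341/812 711/406]
step 2: x̄ = F·x = [-129/406, 43/406]
step 2: P̄ = F·P·Fᵀ + Q = [7211/406 -2133/406; -2133/406 1929/406]
step 2: y = z − H·x̄ = [867/203]
step 2: S = H·P̄·Hᵀ + R = [60936/203]
step 2: K = P̄·Hᵀ·S⁻¹ = [584/2539; -2031/20312]
step 2: x' = x̄ + K·y = [3375/5078, -6523/20312]
step 2: P' = (I − K·H)·P̄ = [9547/5078 8379/5078; 8379/5078 35547/20312]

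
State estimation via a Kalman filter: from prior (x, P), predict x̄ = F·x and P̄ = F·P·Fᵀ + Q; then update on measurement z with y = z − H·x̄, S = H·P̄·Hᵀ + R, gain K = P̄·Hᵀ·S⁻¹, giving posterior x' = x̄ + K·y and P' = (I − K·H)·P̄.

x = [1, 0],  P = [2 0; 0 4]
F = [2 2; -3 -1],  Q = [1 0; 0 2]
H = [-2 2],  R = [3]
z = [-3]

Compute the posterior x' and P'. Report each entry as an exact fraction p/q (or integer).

x̄ = F·x = [2, -3]
P̄ = F·P·Fᵀ + Q = [25 -20; -20 24]
y = z − H·x̄ = [7]
S = H·P̄·Hᵀ + R = [359]
K = P̄·Hᵀ·S⁻¹ = [-90/359; 88/359]
x' = x̄ + K·y = [88/359, -461/359]
P' = (I − K·H)·P̄ = [875/359 740/359; 740/359 872/359]

x' = [88/359, -461/359]
P' = [875/359 740/359; 740/359 872/359]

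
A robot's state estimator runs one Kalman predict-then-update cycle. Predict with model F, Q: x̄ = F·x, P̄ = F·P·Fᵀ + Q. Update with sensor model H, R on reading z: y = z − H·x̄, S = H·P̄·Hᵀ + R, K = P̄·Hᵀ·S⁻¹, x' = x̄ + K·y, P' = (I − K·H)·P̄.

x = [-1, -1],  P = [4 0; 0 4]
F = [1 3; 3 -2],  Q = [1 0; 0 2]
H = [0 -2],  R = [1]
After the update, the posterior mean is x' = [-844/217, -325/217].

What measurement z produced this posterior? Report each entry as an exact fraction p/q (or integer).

z = [3]

x̄ = F·x = [-4, -1]
P̄ = F·P·Fᵀ + Q = [41 -12; -12 54]
S = H·P̄·Hᵀ + R = [217]
K = P̄·Hᵀ·S⁻¹ = [24/217; -108/217]
x' − x̄ = [24/217, -108/217] = K·y
y = (KᵀK)⁻¹·Kᵀ·(x' − x̄) = [1]
z = y + H·x̄ = [1] + [2] = [3]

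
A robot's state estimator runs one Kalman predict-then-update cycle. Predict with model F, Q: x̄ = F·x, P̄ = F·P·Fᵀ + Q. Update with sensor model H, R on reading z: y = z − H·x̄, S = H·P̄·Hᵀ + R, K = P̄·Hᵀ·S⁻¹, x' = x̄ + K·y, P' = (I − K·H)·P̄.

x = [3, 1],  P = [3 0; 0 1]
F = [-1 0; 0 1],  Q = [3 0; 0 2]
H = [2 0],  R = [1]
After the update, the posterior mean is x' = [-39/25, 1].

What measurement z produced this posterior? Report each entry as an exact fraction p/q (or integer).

x̄ = F·x = [-3, 1]
P̄ = F·P·Fᵀ + Q = [6 0; 0 3]
S = H·P̄·Hᵀ + R = [25]
K = P̄·Hᵀ·S⁻¹ = [12/25; 0]
x' − x̄ = [36/25, 0] = K·y
y = (KᵀK)⁻¹·Kᵀ·(x' − x̄) = [3]
z = y + H·x̄ = [3] + [-6] = [-3]

z = [-3]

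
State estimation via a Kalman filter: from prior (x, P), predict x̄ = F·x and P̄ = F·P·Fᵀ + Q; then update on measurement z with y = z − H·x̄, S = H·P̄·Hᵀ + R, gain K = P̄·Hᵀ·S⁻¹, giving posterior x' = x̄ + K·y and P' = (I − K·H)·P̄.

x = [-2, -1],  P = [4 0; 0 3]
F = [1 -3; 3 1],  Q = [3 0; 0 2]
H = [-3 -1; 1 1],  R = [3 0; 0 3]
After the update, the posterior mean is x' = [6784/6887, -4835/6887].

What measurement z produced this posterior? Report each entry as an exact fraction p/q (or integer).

x̄ = F·x = [1, -7]
P̄ = F·P·Fᵀ + Q = [34 3; 3 41]
S = H·P̄·Hᵀ + R = [368 -155; -155 84]
K = P̄·Hᵀ·S⁻¹ = [-3085/6887 -2659/6887; 2620/6887 8442/6887]
x' − x̄ = [-103/6887, 43374/6887] = K·y
y = (KᵀK)⁻¹·Kᵀ·(x' − x̄) = [-6, 7]
z = y + H·x̄ = [-6, 7] + [4, -6] = [-2, 1]

z = [-2, 1]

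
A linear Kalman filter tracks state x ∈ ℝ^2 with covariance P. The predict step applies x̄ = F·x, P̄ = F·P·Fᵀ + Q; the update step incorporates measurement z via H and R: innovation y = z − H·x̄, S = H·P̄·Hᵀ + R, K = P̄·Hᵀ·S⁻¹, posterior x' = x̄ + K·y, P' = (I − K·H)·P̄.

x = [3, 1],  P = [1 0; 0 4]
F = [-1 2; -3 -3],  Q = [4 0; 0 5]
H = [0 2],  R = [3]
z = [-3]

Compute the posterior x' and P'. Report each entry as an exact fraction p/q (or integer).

x' = [-155/29, -48/29]
P' = [357/29 -9/29; -9/29 150/203]

x̄ = F·x = [-1, -12]
P̄ = F·P·Fᵀ + Q = [21 -21; -21 50]
y = z − H·x̄ = [21]
S = H·P̄·Hᵀ + R = [203]
K = P̄·Hᵀ·S⁻¹ = [-6/29; 100/203]
x' = x̄ + K·y = [-155/29, -48/29]
P' = (I − K·H)·P̄ = [357/29 -9/29; -9/29 150/203]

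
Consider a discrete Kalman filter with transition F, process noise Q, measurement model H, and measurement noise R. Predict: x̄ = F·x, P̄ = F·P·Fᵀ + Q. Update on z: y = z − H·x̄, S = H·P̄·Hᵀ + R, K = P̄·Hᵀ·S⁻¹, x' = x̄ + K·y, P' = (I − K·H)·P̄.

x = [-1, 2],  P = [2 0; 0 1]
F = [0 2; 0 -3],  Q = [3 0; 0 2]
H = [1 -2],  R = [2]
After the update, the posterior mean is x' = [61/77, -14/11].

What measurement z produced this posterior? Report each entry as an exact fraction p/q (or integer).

x̄ = F·x = [4, -6]
P̄ = F·P·Fᵀ + Q = [7 -6; -6 11]
S = H·P̄·Hᵀ + R = [77]
K = P̄·Hᵀ·S⁻¹ = [19/77; -4/11]
x' − x̄ = [-247/77, 52/11] = K·y
y = (KᵀK)⁻¹·Kᵀ·(x' − x̄) = [-13]
z = y + H·x̄ = [-13] + [16] = [3]

z = [3]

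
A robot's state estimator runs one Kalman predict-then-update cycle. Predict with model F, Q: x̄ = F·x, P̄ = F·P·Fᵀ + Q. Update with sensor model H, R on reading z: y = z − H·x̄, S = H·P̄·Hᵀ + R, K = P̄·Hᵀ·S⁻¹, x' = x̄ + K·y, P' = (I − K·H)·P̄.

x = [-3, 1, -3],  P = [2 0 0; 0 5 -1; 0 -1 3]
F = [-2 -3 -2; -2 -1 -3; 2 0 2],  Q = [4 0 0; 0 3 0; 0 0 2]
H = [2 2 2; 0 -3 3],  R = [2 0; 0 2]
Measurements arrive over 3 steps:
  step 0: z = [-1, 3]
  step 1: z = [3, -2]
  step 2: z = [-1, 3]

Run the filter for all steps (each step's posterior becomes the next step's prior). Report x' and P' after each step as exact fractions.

step 0: x' = [170/519, -10685/11937, 512/11937], P' = [22591/5709 -10262/5709 -10282/5709; -10262/5709 129752/131307 115378/131307; -10282/5709 115378/131307 130094/131307]
step 1: x' = [412332317/272553225, 90955384/272553225, -86100278/272553225], P' = [751915228/272553225 -341358844/272553225 -348695152/272553225; -341358844/272553225 201555712/272553225 175357246/272553225; -348695152/272553225 175357246/272553225 208918018/272553225]
step 2: x' = [-2224818732600/1361424672481, 9671640867/1361424672481, 1446046918380/1361424672481], P' = [3730474496416/1361424672481 -1691293932508/1361424672481 -1724090906448/1361424672481; -1691293932508/1361424672481 999315975092/1361424672481 866339526466/1361424672481; -1724090906448/1361424672481 866339526466/1361424672481 1031222284454/1361424672481]

step 0: x̄ = F·x = [9, 14, -12]
step 0: P̄ = F·P·Fᵀ + Q = [57 30 -14; 30 37 -24; -14 -24 22]
step 0: y = z − H·x̄ = [-23, 81]
step 0: S = H·P̄·Hᵀ + R = [402 -354; -354 965]
step 0: K = P̄·Hᵀ·S⁻¹ = [2047/5709 -10/1903; 9104/131307 -7187/43769; 8986/131307 7358/43769]
step 0: x' = x̄ + K·y = [170/519, -10685/11937, 512/11937]
step 0: P' = (I − K·H)·P̄ = [22591/5709 -10262/5709 -10282/5709; -10262/5709 129752/131307 115378/131307; -10282/5709 115378/131307 130094/131307]
step 1: x̄ = F·x = [7737/3979, 443/3979, 2948/3979]
step 1: P̄ = F·P·Fᵀ + Q = [317360/43769 88094/43769 516/3979; 88094/43769 227741/43769 -7660/3979; 516/3979 -7660/3979 29378/3979]
step 1: y = z − H·x̄ = [-10319/3979, -15473/3979]
step 1: S = H·P̄·Hᵀ + R = [3636654/43769 77994/43769; 77994/43769 6562309/43769]
step 1: K = P̄·Hᵀ·S⁻¹ = [61861232/272553225 -524022/12978725; 35554114/272553225 -1871319/12978725; 35580112/272553225 2397198/12978725]
step 1: x' = x̄ + K·y = [412332317/272553225, 90955384/272553225, -86100278/272553225]
step 1: P' = (I − K·H)·P̄ = [751915228/272553225 -341358844/272553225 -348695152/272553225; -341358844/272553225 201555712/272553225 175357246/272553225; -348695152/272553225 175357246/272553225 208918018/272553225]
step 2: x̄ = F·x = [-61688682/18170215, -657319184/272553225, 31069718/12978725]
step 2: P̄ = F·P·Fᵀ + Q = [26212892/3634043 38462906/18170215 -550116/2595745; 38462906/18170215 1409504737/272553225 -21057824/12978725; -550116/2595745 -21057824/12978725 76137058/12978725]
step 2: y = z − H·x̄ = [1587817447/272553225, -1037230037/90851075]
step 2: S = H·P̄·Hᵀ + R = [21058242718/272553225 -890664578/90851075; -890664578/90851075 11860136839/90851075]
step 2: K = P̄·Hᵀ·S⁻¹ = [315089657460/1361424672481 -49195460910/1361424672481; 174361569050/1361424672481 -199464672939/1361424672481; 173470904472/1361424672481 247324136982/1361424672481]
step 2: x' = x̄ + K·y = [-2224818732600/1361424672481, 9671640867/1361424672481, 1446046918380/1361424672481]
step 2: P' = (I − K·H)·P̄ = [3730474496416/1361424672481 -1691293932508/1361424672481 -1724090906448/1361424672481; -1691293932508/1361424672481 999315975092/1361424672481 866339526466/1361424672481; -1724090906448/1361424672481 866339526466/1361424672481 1031222284454/1361424672481]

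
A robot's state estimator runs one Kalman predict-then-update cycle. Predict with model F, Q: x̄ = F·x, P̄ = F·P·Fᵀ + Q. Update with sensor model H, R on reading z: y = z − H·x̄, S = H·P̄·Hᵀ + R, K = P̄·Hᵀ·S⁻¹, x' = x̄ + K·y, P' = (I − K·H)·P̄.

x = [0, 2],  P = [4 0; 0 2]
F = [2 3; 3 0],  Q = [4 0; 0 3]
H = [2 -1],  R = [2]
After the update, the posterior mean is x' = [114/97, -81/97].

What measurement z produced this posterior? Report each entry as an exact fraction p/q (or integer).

z = [3]

x̄ = F·x = [6, 0]
P̄ = F·P·Fᵀ + Q = [38 24; 24 39]
S = H·P̄·Hᵀ + R = [97]
K = P̄·Hᵀ·S⁻¹ = [52/97; 9/97]
x' − x̄ = [-468/97, -81/97] = K·y
y = (KᵀK)⁻¹·Kᵀ·(x' − x̄) = [-9]
z = y + H·x̄ = [-9] + [12] = [3]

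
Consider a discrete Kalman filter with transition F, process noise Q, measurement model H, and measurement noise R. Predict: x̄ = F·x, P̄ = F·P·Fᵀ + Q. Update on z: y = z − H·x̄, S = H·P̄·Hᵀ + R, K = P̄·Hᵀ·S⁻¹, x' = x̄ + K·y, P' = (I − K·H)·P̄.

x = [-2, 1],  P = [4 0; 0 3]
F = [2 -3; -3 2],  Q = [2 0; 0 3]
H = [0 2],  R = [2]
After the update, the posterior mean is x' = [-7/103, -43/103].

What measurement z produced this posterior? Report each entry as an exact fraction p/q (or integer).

x̄ = F·x = [-7, 8]
P̄ = F·P·Fᵀ + Q = [45 -42; -42 51]
S = H·P̄·Hᵀ + R = [206]
K = P̄·Hᵀ·S⁻¹ = [-42/103; 51/103]
x' − x̄ = [714/103, -867/103] = K·y
y = (KᵀK)⁻¹·Kᵀ·(x' − x̄) = [-17]
z = y + H·x̄ = [-17] + [16] = [-1]

z = [-1]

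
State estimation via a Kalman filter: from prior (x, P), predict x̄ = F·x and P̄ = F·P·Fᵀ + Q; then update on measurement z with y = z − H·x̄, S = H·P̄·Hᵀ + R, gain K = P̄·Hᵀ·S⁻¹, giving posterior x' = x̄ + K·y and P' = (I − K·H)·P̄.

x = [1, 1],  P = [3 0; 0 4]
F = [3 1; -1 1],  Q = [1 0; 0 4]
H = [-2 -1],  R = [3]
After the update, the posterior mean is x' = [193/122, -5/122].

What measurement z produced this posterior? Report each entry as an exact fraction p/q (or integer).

z = [-3]

x̄ = F·x = [4, 0]
P̄ = F·P·Fᵀ + Q = [32 -5; -5 11]
S = H·P̄·Hᵀ + R = [122]
K = P̄·Hᵀ·S⁻¹ = [-59/122; -1/122]
x' − x̄ = [-295/122, -5/122] = K·y
y = (KᵀK)⁻¹·Kᵀ·(x' − x̄) = [5]
z = y + H·x̄ = [5] + [-8] = [-3]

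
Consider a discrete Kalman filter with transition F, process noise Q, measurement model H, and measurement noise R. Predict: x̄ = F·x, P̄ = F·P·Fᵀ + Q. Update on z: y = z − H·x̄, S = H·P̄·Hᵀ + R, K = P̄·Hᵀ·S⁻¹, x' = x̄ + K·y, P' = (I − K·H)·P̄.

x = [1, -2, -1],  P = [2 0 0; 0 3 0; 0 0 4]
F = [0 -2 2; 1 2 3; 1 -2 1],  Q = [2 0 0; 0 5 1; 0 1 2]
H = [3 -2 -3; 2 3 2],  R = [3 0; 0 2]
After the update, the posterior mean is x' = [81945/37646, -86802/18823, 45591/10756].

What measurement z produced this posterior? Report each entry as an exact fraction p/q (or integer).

x̄ = F·x = [2, -6, 4]
P̄ = F·P·Fᵀ + Q = [30 12 20; 12 55 3; 20 3 20]
S = H·P̄·Hᵀ + R = [205 -249; -249 1037]
K = P̄·Hᵀ·S⁻¹ = [20043/75292 14687/75292; -9379/37646 4827/37646; 2277/21512 2393/21512]
x' − x̄ = [6653/37646, 26136/18823, 2567/10756] = K·y
y = (KᵀK)⁻¹·Kᵀ·(x' − x̄) = [-3, 5]
z = y + H·x̄ = [-3, 5] + [6, -6] = [3, -1]

z = [3, -1]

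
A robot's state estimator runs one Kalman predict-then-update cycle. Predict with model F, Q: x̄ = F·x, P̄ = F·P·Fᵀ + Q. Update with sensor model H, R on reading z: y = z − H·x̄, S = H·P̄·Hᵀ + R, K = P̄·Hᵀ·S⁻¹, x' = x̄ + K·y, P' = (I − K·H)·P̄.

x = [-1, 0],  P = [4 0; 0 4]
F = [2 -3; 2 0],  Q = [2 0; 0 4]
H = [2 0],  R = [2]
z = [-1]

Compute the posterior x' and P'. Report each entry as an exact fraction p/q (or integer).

x̄ = F·x = [-2, -2]
P̄ = F·P·Fᵀ + Q = [54 16; 16 20]
y = z − H·x̄ = [3]
S = H·P̄·Hᵀ + R = [218]
K = P̄·Hᵀ·S⁻¹ = [54/109; 16/109]
x' = x̄ + K·y = [-56/109, -170/109]
P' = (I − K·H)·P̄ = [54/109 16/109; 16/109 1668/109]

x' = [-56/109, -170/109]
P' = [54/109 16/109; 16/109 1668/109]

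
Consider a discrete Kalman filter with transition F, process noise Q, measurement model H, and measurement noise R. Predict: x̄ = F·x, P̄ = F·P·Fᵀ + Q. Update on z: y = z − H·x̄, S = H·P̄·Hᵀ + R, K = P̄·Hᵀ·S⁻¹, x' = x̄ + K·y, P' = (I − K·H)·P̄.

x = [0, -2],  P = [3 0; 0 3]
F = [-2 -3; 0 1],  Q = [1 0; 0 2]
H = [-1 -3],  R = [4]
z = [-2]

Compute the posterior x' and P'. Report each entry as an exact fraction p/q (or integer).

x' = [236/35, -58/35]
P' = [1231/35 -393/35; -393/35 139/35]

x̄ = F·x = [6, -2]
P̄ = F·P·Fᵀ + Q = [40 -9; -9 5]
y = z − H·x̄ = [-2]
S = H·P̄·Hᵀ + R = [35]
K = P̄·Hᵀ·S⁻¹ = [-13/35; -6/35]
x' = x̄ + K·y = [236/35, -58/35]
P' = (I − K·H)·P̄ = [1231/35 -393/35; -393/35 139/35]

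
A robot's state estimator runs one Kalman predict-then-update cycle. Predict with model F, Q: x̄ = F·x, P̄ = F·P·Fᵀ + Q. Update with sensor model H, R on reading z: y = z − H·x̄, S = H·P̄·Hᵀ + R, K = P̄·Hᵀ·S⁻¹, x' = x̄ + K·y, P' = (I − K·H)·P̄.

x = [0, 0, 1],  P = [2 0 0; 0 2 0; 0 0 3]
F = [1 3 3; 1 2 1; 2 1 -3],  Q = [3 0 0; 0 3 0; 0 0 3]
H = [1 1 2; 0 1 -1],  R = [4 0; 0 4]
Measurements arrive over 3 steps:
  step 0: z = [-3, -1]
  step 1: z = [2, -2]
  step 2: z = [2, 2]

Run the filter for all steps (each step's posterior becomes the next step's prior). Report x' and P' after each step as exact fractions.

step 0: x' = [-1184/1093, -1151/1093, -438/1093], P' = [102448/12023 -5232/12023 -41772/12023; -5232/12023 17084/12023 -488/12023; -41772/12023 -488/12023 26768/12023]
step 1: x' = [-430041742/178015485, -1446736/4139895, 395308654/178015485], P' = [1298877169/178015485 -1925633/4139895 -530135623/178015485; -1925633/4139895 5876263/4139895 -109909/4139895; -530135623/178015485 -109909/4139895 362354041/178015485]
step 2: x' = [6216269723356/2293985201261, 2601385527126/2293985201261, -2329399500732/2293985201261], P' = [16758642639060/2293985201261 -1065593771772/2293985201261 -6837710657836/2293985201261; -1065593771772/2293985201261 3255848015352/2293985201261 -62235538112/2293985201261; -6837710657836/2293985201261 -62235538112/2293985201261 4669112592652/2293985201261]

step 0: x̄ = F·x = [3, 1, -3]
step 0: P̄ = F·P·Fᵀ + Q = [50 23 -17; 23 16 -1; -17 -1 40]
step 0: y = z − H·x̄ = [-1, -5]
step 0: S = H·P̄·Hᵀ + R = [204 -25; -25 62]
step 0: K = P̄·Hᵀ·S⁻¹ = [3418/12023 9135/12023; 2719/12023 4393/12023; 2819/12023 -6814/12023]
step 0: x' = x̄ + K·y = [-1184/1093, -1151/1093, -438/1093]
step 0: P' = (I − K·H)·P̄ = [102448/12023 -5232/12023 -41772/12023; -5232/12023 17084/12023 -488/12023; -41772/12023 -488/12023 26768/12023]
step 1: x̄ = F·x = [-5951/1093, -3924/1093, -2205/1093]
step 1: P̄ = F·P·Fᵀ + Q = [242377/12023 87616/12023 -143776/12023; 87616/12023 127197/12023 176812/12023; -143776/12023 176812/12023 1187121/12023]
step 1: y = z − H·x̄ = [16471/1093, -467/1093]
step 1: S = H·P̄·Hᵀ + R = [5473526/12023 -1838841/12023; -1838841/12023 1008786/12023]
step 1: K = P̄·Hᵀ·S⁻¹ = [12983642/59338495 111833351/178015485; 310901/1379965 1496543/4139895; 15820531/59338495 -91770032/178015485]
step 1: x' = x̄ + K·y = [-430041742/178015485, -1446736/4139895, 395308654/178015485]
step 1: P' = (I − K·H)·P̄ = [1298877169/178015485 -1925633/4139895 -530135623/178015485; -1925633/4139895 5876263/4139895 -109909/4139895; -530135623/178015485 -109909/4139895 362354041/178015485]
step 2: x̄ = F·x = [569255276/178015485, -159152384/178015485, -702739698/59338495]
step 2: P̄ = F·P·Fᵀ + Q = [3605527156/178015485 1324926776/178015485 -682353328/59338495; 1324926776/178015485 1795610431/178015485 718601932/59338495; -682353328/59338495 718601932/59338495 5100731977/59338495]
step 2: y = z − H·x̄ = [1387455422/59338495, -318607148/35603097]
step 2: S = H·P̄·Hᵀ + R = [23468940017/59338495 -1552065925/11867699; -1552065925/11867699 2699651342/35603097]
step 2: K = P̄·Hᵀ·S⁻¹ = [504406887904/2293985201261 1443029221516/2293985201261; 516445791839/2293985201261 829520888366/2293985201261; 609569747339/2293985201261 -1182837032691/2293985201261]
step 2: x' = x̄ + K·y = [6216269723356/2293985201261, 2601385527126/2293985201261, -2329399500732/2293985201261]
step 2: P' = (I − K·H)·P̄ = [16758642639060/2293985201261 -1065593771772/2293985201261 -6837710657836/2293985201261; -1065593771772/2293985201261 3255848015352/2293985201261 -62235538112/2293985201261; -6837710657836/2293985201261 -62235538112/2293985201261 4669112592652/2293985201261]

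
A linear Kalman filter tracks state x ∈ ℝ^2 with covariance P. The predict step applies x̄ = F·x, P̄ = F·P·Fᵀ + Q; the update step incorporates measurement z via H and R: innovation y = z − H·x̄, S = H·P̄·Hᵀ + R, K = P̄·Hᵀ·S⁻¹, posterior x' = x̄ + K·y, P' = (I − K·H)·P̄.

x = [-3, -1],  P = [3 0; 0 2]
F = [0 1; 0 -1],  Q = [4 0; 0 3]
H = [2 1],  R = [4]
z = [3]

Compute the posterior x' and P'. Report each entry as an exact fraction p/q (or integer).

x̄ = F·x = [-1, 1]
P̄ = F·P·Fᵀ + Q = [6 -2; -2 5]
y = z − H·x̄ = [4]
S = H·P̄·Hᵀ + R = [25]
K = P̄·Hᵀ·S⁻¹ = [2/5; 1/25]
x' = x̄ + K·y = [3/5, 29/25]
P' = (I − K·H)·P̄ = [2 -12/5; -12/5 124/25]

x' = [3/5, 29/25]
P' = [2 -12/5; -12/5 124/25]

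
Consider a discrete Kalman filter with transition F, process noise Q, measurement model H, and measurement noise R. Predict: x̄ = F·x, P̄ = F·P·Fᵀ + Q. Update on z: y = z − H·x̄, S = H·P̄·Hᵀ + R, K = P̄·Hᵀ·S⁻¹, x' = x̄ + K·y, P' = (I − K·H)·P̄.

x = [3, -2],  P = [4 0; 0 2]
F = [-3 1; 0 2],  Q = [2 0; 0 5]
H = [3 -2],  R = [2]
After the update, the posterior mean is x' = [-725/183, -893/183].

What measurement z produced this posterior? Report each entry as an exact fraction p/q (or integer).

z = [-2]

x̄ = F·x = [-11, -4]
P̄ = F·P·Fᵀ + Q = [40 4; 4 13]
S = H·P̄·Hᵀ + R = [366]
K = P̄·Hᵀ·S⁻¹ = [56/183; -7/183]
x' − x̄ = [1288/183, -161/183] = K·y
y = (KᵀK)⁻¹·Kᵀ·(x' − x̄) = [23]
z = y + H·x̄ = [23] + [-25] = [-2]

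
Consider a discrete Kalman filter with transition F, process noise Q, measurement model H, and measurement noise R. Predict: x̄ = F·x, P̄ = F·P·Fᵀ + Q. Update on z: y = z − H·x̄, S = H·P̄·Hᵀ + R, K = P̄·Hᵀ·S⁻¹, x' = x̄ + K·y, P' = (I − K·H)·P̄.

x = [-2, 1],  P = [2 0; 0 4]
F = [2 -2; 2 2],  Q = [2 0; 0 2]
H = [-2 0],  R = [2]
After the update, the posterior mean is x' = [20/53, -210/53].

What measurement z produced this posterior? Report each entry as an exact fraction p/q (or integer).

x̄ = F·x = [-6, -2]
P̄ = F·P·Fᵀ + Q = [26 -8; -8 26]
S = H·P̄·Hᵀ + R = [106]
K = P̄·Hᵀ·S⁻¹ = [-26/53; 8/53]
x' − x̄ = [338/53, -104/53] = K·y
y = (KᵀK)⁻¹·Kᵀ·(x' − x̄) = [-13]
z = y + H·x̄ = [-13] + [12] = [-1]

z = [-1]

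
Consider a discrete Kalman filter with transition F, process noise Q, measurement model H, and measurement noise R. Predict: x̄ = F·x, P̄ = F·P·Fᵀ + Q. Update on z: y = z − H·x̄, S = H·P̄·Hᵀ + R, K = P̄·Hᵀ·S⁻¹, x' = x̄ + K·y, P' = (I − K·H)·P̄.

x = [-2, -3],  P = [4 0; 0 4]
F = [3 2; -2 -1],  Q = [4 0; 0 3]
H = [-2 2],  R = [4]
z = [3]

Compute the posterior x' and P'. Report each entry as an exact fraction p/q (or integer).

x' = [-47/36, 91/288]
P' = [20/9 29/18; 29/18 287/144]

x̄ = F·x = [-12, 7]
P̄ = F·P·Fᵀ + Q = [56 -32; -32 23]
y = z − H·x̄ = [-35]
S = H·P̄·Hᵀ + R = [576]
K = P̄·Hᵀ·S⁻¹ = [-11/36; 55/288]
x' = x̄ + K·y = [-47/36, 91/288]
P' = (I − K·H)·P̄ = [20/9 29/18; 29/18 287/144]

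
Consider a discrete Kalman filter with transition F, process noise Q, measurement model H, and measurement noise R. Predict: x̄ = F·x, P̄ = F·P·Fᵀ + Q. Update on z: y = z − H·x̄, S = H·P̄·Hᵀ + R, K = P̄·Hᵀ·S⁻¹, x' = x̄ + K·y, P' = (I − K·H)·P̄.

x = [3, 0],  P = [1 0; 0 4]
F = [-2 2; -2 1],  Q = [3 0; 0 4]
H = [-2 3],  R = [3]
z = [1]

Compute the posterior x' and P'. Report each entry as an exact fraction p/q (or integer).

x̄ = F·x = [-6, -6]
P̄ = F·P·Fᵀ + Q = [23 12; 12 12]
y = z − H·x̄ = [7]
S = H·P̄·Hᵀ + R = [59]
K = P̄·Hᵀ·S⁻¹ = [-10/59; 12/59]
x' = x̄ + K·y = [-424/59, -270/59]
P' = (I − K·H)·P̄ = [1257/59 828/59; 828/59 564/59]

x' = [-424/59, -270/59]
P' = [1257/59 828/59; 828/59 564/59]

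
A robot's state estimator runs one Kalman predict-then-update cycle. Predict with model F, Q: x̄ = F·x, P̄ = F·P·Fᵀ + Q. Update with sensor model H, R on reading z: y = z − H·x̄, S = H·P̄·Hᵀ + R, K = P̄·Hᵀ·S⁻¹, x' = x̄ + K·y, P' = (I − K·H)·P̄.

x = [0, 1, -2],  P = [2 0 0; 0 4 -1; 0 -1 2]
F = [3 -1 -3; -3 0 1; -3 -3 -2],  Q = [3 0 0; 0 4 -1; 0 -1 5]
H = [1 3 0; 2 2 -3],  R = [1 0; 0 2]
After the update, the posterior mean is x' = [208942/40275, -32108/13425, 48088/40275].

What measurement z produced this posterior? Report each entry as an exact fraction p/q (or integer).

z = [-2, 2]

x̄ = F·x = [5, -2, 1]
P̄ = F·P·Fᵀ + Q = [37 -23 -5; -23 24 16; -5 16 55]
S = H·P̄·Hᵀ + R = [116 -95; -95 425]
K = P̄·Hᵀ·S⁻¹ = [-1903/8055 1948/40275; 1097/2685 -227/13425; 938/8055 -12503/40275]
x' − x̄ = [7567/40275, -5258/13425, 7813/40275] = K·y
y = (KᵀK)⁻¹·Kᵀ·(x' − x̄) = [-1, -1]
z = y + H·x̄ = [-1, -1] + [-1, 3] = [-2, 2]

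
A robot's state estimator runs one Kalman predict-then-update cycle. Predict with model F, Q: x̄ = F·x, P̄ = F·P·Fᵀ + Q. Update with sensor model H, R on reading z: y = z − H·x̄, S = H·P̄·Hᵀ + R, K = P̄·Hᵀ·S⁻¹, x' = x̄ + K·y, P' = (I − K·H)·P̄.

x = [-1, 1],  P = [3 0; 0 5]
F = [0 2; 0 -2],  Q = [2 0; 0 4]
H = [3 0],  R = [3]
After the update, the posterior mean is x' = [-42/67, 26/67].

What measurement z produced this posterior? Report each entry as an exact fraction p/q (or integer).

x̄ = F·x = [2, -2]
P̄ = F·P·Fᵀ + Q = [22 -20; -20 24]
S = H·P̄·Hᵀ + R = [201]
K = P̄·Hᵀ·S⁻¹ = [22/67; -20/67]
x' − x̄ = [-176/67, 160/67] = K·y
y = (KᵀK)⁻¹·Kᵀ·(x' − x̄) = [-8]
z = y + H·x̄ = [-8] + [6] = [-2]

z = [-2]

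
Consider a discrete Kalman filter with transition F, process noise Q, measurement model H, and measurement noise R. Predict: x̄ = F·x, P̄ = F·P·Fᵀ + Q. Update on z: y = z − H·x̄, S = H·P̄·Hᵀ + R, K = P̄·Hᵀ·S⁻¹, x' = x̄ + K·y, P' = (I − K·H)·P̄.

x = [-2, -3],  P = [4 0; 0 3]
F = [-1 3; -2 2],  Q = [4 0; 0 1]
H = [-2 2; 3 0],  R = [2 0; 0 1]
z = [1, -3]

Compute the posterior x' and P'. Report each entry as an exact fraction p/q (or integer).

x̄ = F·x = [-7, -2]
P̄ = F·P·Fᵀ + Q = [35 26; 26 29]
y = z − H·x̄ = [-9, 18]
S = H·P̄·Hᵀ + R = [50 -54; -54 316]
K = P̄·Hᵀ·S⁻¹ = [-9/6442 2139/6442; 1527/3221 1056/3221]
x' = x̄ + K·y = [-6511/6442, -1177/3221]
P' = (I − K·H)·P̄ = [713/6442 352/3221; 352/3221 1879/3221]

x' = [-6511/6442, -1177/3221]
P' = [713/6442 352/3221; 352/3221 1879/3221]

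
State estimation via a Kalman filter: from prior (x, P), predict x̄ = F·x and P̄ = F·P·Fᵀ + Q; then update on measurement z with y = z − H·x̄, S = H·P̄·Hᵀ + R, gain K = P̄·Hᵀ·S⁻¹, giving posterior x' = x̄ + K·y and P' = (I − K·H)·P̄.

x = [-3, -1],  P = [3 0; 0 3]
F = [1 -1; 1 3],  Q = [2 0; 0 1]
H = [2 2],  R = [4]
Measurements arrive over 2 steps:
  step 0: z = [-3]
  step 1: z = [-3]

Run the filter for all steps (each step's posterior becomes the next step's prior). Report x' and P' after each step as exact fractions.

step 0: x' = [-43/28, -11/56], P' = [55/7 -109/14; -109/14 243/28]
step 1: x' = [-5/4, -1/2], P' = [375/11 -749/22; -749/22 1918/55]

step 0: x̄ = F·x = [-2, -6]
step 0: P̄ = F·P·Fᵀ + Q = [8 -6; -6 31]
step 0: y = z − H·x̄ = [13]
step 0: S = H·P̄·Hᵀ + R = [112]
step 0: K = P̄·Hᵀ·S⁻¹ = [1/28; 25/56]
step 0: x' = x̄ + K·y = [-43/28, -11/56]
step 0: P' = (I − K·H)·P̄ = [55/7 -109/14; -109/14 243/28]
step 1: x̄ = F·x = [-75/56, -17/8]
step 1: P̄ = F·P·Fᵀ + Q = [955/28 -135/4; -135/4 161/4]
step 1: y = z − H·x̄ = [55/14]
step 1: S = H·P̄·Hᵀ + R = [220/7]
step 1: K = P̄·Hᵀ·S⁻¹ = [1/44; 91/220]
step 1: x' = x̄ + K·y = [-5/4, -1/2]
step 1: P' = (I − K·H)·P̄ = [375/11 -749/22; -749/22 1918/55]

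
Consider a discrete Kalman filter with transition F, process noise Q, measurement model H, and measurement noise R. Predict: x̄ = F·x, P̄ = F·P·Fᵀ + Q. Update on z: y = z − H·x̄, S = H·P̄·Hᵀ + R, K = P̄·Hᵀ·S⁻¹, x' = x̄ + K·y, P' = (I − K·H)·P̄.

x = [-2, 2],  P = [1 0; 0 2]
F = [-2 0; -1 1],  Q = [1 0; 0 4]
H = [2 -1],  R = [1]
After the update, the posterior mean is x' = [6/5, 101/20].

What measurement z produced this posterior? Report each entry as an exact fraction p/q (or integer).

z = [-3]

x̄ = F·x = [4, 4]
P̄ = F·P·Fᵀ + Q = [5 2; 2 7]
S = H·P̄·Hᵀ + R = [20]
K = P̄·Hᵀ·S⁻¹ = [2/5; -3/20]
x' − x̄ = [-14/5, 21/20] = K·y
y = (KᵀK)⁻¹·Kᵀ·(x' − x̄) = [-7]
z = y + H·x̄ = [-7] + [4] = [-3]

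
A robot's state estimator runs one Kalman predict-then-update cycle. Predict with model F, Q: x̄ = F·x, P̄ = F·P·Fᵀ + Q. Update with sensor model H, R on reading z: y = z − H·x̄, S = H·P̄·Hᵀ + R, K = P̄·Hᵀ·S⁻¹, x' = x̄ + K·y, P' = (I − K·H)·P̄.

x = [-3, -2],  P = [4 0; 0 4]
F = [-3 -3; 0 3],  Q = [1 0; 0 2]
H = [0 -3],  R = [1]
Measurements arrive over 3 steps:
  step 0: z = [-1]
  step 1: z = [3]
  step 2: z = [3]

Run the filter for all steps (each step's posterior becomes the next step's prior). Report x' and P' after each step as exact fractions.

step 0: x̄ = F·x = [15, -6]
step 0: P̄ = F·P·Fᵀ + Q = [73 -36; -36 38]
step 0: y = z − H·x̄ = [-19]
step 0: S = H·P̄·Hᵀ + R = [343]
step 0: K = P̄·Hᵀ·S⁻¹ = [108/343; -114/343]
step 0: x' = x̄ + K·y = [3093/343, 108/343]
step 0: P' = (I − K·H)·P̄ = [13375/343 -36/343; -36/343 38/343]
step 1: x̄ = F·x = [-9603/343, 324/343]
step 1: P̄ = F·P·Fᵀ + Q = [120412/343 -18/343; -18/343 1028/343]
step 1: y = z − H·x̄ = [2001/343]
step 1: S = H·P̄·Hᵀ + R = [9595/343]
step 1: K = P̄·Hᵀ·S⁻¹ = [54/9595; -3084/9595]
step 1: x' = x̄ + K·y = [-268317/9595, -8928/9595]
step 1: P' = (I − K·H)·P̄ = [3368368/9595 -18/9595; -18/9595 1028/9595]
step 2: x̄ = F·x = [1647/19, -26784/9595]
step 2: P̄ = F·P·Fᵀ + Q = [60067/19 -18/19; -18/19 28442/9595]
step 2: y = z − H·x̄ = [-51567/9595]
step 2: S = H·P̄·Hᵀ + R = [265573/9595]
step 2: K = P̄·Hᵀ·S⁻¹ = [27270/265573; -85326/265573]
step 2: x' = x̄ + K·y = [22874427/265573, -282762/265573]
step 2: P' = (I − K·H)·P̄ = [839510569/265573 -9090/265573; -9090/265573 28442/265573]

step 0: x' = [3093/343, 108/343], P' = [13375/343 -36/343; -36/343 38/343]
step 1: x' = [-268317/9595, -8928/9595], P' = [3368368/9595 -18/9595; -18/9595 1028/9595]
step 2: x' = [22874427/265573, -282762/265573], P' = [839510569/265573 -9090/265573; -9090/265573 28442/265573]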